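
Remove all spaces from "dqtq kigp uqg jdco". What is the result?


Input string: 'dqtq kigp uqg jdco'
Operation: remove all spaces
Words: 'dqtq', 'kigp', 'uqg', 'jdco'
Join without spaces: dqtqkigpuqgjdco


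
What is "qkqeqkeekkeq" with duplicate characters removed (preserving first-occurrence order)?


Input: 'qkqeqkeekkeq'
Operation: keep first occurrence of each character
Scan: s[0]='q' new -> keep; s[1]='k' new -> keep; s[2]='q' seen -> skip; s[3]='e' new -> keep; s[4]='q' seen -> skip; s[5]='k' seen -> skip; s[6]='e' seen -> skip; s[7]='e' seen -> skip; s[8]='k' seen -> skip; s[9]='k' seen -> skip; s[10]='e' seen -> skip; s[11]='q' seen -> skip
Result: qke


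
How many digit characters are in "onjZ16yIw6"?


Input string: 'onjZ16yIw6'
Operation: count digit characters (0-9)
Scan: 'o', 'n', 'j', 'Z', '1'(digit), '6'(digit), 'y', 'I', 'w', '6'(digit)
Digits found: 3
Result: 3


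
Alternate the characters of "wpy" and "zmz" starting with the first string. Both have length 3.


String 1: 'wpy'
String 2: 'zmz'
Operation: alternate characters
Pairs: 'w'+'z', 'p'+'m', 'y'+'z'
Result: wzpmyz


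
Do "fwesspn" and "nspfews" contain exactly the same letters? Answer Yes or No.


String 1: 'fwesspn' -> sorted: 'efnpssw'
String 2: 'nspfews' -> sorted: 'efnpssw'
Compare sorted forms: 'efnpssw' == 'efnpssw'
Anagram: Yes


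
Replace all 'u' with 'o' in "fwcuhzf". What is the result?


Input string: 'fwcuhzf'
Operation: replace 'u' with 'o'
Positions of 'u': 3
After replacement: fwcohzf


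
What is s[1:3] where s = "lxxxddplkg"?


Input string: 'lxxxddplkg'
Operation: slice [1:3]
Extract characters: s[1]='x', s[2]='x'
Result: xx


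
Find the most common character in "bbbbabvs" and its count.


Input: 'bbbbabvs'
Operation: tally each character
Counts: 'a':1, 'b':5, 's':1, 'v':1
Maximum: 'b' appears 5 times


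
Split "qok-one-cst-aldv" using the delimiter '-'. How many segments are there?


Input string: 'qok-one-cst-aldv'
Delimiter: '-'
Split result: 'qok', 'one', 'cst', 'aldv'
Number of parts: 4


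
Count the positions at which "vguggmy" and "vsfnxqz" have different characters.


String 1: 'vguggmy'
String 2: 'vsfnxqz'
Compare each position: pos 0: 'v'=='v', pos 1: 'g'!='s', pos 2: 'u'!='f', pos 3: 'g'!='n', pos 4: 'g'!='x', pos 5: 'm'!='q', pos 6: 'y'!='z'
Differing positions: 6
Hamming distance: 6


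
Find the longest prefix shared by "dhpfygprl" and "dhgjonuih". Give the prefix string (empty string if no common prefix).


String 1: 'dhpfygprl'
String 2: 'dhgjonuih'
Compare position by position:
pos 0: 'd' vs 'd' match
pos 1: 'h' vs 'h' match
pos 2: 'p' vs 'g' differ -> stop
Longest common prefix: "dh" (length 2)


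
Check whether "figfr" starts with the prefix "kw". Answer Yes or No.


Input string: 'figfr'
Prefix to check: 'kw'
First 2 characters of input: 'fi'
Match: False
Result: No


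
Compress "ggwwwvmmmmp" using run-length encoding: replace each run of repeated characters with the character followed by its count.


Input: 'ggwwwvmmmmp'
Operation: identify consecutive runs
Runs: 'gg' -> g2, 'www' -> w3, 'v' -> v1, 'mmmm' -> m4, 'p' -> p1
Encoded: g2w3v1m4p1


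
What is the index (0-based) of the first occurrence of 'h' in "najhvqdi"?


Input string: 'najhvqdi'
Target: 'h'
Scanning left to right: s[0]='n', s[1]='a', s[2]='j', s[3]='h'
First match at index: 3


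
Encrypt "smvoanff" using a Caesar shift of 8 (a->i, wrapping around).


Input: 'smvoanff', shift = 8
Operation: for each letter, (position + 8) mod 26
Mapping: 's'(18+8=26, 26 mod 26=0)->'a', 'm'(12+8=20)->'u', 'v'(21+8=29, 29 mod 26=3)->'d', 'o'(14+8=22)->'w', 'a'(0+8=8)->'i', 'n'(13+8=21)->'v', 'f'(5+8=13)->'n', 'f'(5+8=13)->'n'
Result: audwivnn


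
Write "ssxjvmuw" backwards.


Input string: 'ssxjvmuw'
Operation: reverse character order
Original order: 's' -> 's' -> 'x' -> 'j' -> 'v' -> 'm' -> 'u' -> 'w'
Reversed order: 'w' -> 'u' -> 'm' -> 'v' -> 'j' -> 'x' -> 's' -> 's'
Result: wumvjxss


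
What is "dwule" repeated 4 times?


Input string: 'dwule'
Operation: repeat 4 times
Concatenation: 'dwule' + 'dwule' + 'dwule' + 'dwule'
Result: dwuledwuledwuledwule


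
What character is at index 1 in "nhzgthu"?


Input string: 'nhzgthu'
Operation: get character at index 1
Index mapping: s[0]='n', s[1]='h'
Result: 'h'


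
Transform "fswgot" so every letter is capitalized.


Input string: 'fswgot'
Operation: convert each letter to uppercase
Mapping: 'f'->'F', 's'->'S', 'w'->'W', 'g'->'G', 'o'->'O', 't'->'T'
Result: FSWGOT


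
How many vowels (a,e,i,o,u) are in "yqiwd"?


Input string: 'yqiwd'
Operation: count vowels (a, e, i, o, u)
Scan: s[0]='y', s[1]='q', s[2]='i' (vowel), s[3]='w', s[4]='d'
Vowels found: 1
Result: 1


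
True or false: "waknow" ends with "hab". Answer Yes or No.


Input string: 'waknow'
Suffix to check: 'hab'
Last 3 characters of input: 'now'
Match: False
Result: No


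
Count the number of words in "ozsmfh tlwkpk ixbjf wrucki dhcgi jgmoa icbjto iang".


Input string: 'ozsmfh tlwkpk ixbjf wrucki dhcgi jgmoa icbjto iang'
Operation: split by spaces
Words found: 'ozsmfh', 'tlwkpk', 'ixbjf', 'wrucki', 'dhcgi', 'jgmoa', 'icbjto', 'iang'
Word count: 8


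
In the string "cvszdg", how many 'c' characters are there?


Input string: 'cvszdg'
Target character: 'c'
Scan each position: s[0]='c'
Matches found at indices: 0
Total: 1


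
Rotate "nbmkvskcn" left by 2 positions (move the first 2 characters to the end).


Input: 'nbmkvskcn', shift = 2
Operation: split at index 2 and swap parts
Front part s[0:2] = 'nb'
Back part s[2:] = 'mkvskcn'
Rotated = back + front = 'mkvskcn' + 'nb'
Result: mkvskcnnb


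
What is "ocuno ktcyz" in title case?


Input string: 'ocuno ktcyz'
Operation: capitalize first letter of each word
Word transformations: 'ocuno'->'Ocuno', 'ktcyz'->'Ktcyz'
Result: Ocuno Ktcyz


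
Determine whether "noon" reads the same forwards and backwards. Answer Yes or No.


Input string: 'noon'
Reversed: 'noon'
Compare pairs: s[0]='n' vs s[3]='n' (match), s[1]='o' vs s[2]='o' (match)
Palindrome: Yes


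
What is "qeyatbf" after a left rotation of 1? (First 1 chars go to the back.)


Input: 'qeyatbf', shift = 1
Operation: split at index 1 and swap parts
Front part s[0:1] = 'q'
Back part s[1:] = 'eyatbf'
Rotated = back + front = 'eyatbf' + 'q'
Result: eyatbfq


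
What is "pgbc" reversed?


Input string: 'pgbc'
Operation: reverse character order
Original order: 'p' -> 'g' -> 'b' -> 'c'
Reversed order: 'c' -> 'b' -> 'g' -> 'p'
Result: cbgp


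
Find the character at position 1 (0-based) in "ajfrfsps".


Input string: 'ajfrfsps'
Operation: get character at index 1
Index mapping: s[0]='a', s[1]='j'
Result: 'j'


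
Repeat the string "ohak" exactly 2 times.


Input string: 'ohak'
Operation: repeat 2 times
Concatenation: 'ohak' + 'ohak'
Result: ohakohak


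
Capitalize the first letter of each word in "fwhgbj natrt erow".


Input string: 'fwhgbj natrt erow'
Operation: capitalize first letter of each word
Word transformations: 'fwhgbj'->'Fwhgbj', 'natrt'->'Natrt', 'erow'->'Erow'
Result: Fwhgbj Natrt Erow


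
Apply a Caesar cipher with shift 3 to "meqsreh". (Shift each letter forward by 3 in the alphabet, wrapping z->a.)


Input: 'meqsreh', shift = 3
Operation: for each letter, (position + 3) mod 26
Mapping: 'm'(12+3=15)->'p', 'e'(4+3=7)->'h', 'q'(16+3=19)->'t', 's'(18+3=21)->'v', 'r'(17+3=20)->'u', 'e'(4+3=7)->'h', 'h'(7+3=10)->'k'
Result: phtvuhk


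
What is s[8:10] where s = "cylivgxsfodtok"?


Input string: 'cylivgxsfodtok'
Operation: slice [8:10]
Extract characters: s[8]='f', s[9]='o'
Result: fo


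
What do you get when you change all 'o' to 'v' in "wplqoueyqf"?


Input string: 'wplqoueyqf'
Operation: replace 'o' with 'v'
Positions of 'o': 4
After replacement: wplqvueyqf


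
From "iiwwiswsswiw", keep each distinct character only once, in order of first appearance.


Input: 'iiwwiswsswiw'
Operation: keep first occurrence of each character
Scan: s[0]='i' new -> keep; s[1]='i' seen -> skip; s[2]='w' new -> keep; s[3]='w' seen -> skip; s[4]='i' seen -> skip; s[5]='s' new -> keep; s[6]='w' seen -> skip; s[7]='s' seen -> skip; s[8]='s' seen -> skip; s[9]='w' seen -> skip; s[10]='i' seen -> skip; s[11]='w' seen -> skip
Result: iws


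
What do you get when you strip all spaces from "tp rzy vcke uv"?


Input string: 'tp rzy vcke uv'
Operation: remove all spaces
Words: 'tp', 'rzy', 'vcke', 'uv'
Join without spaces: tprzyvckeuv


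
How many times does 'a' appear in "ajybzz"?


Input string: 'ajybzz'
Target character: 'a'
Scan each position: s[0]='a'
Matches found at indices: 0
Total: 1


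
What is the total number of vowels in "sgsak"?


Input string: 'sgsak'
Operation: count vowels (a, e, i, o, u)
Scan: s[0]='s', s[1]='g', s[2]='s', s[3]='a' (vowel), s[4]='k'
Vowels found: 1
Result: 1


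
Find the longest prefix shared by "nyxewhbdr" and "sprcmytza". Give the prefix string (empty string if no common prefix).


String 1: 'nyxewhbdr'
String 2: 'sprcmytza'
Compare position by position:
pos 0: 'n' vs 's' differ -> stop
Longest common prefix: "" (length 0)


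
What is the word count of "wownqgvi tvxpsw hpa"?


Input string: 'wownqgvi tvxpsw hpa'
Operation: split by spaces
Words found: 'wownqgvi', 'tvxpsw', 'hpa'
Word count: 3


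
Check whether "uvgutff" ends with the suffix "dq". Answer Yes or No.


Input string: 'uvgutff'
Suffix to check: 'dq'
Last 2 characters of input: 'ff'
Match: False
Result: No


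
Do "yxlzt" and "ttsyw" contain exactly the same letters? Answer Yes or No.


String 1: 'yxlzt' -> sorted: 'ltxyz'
String 2: 'ttsyw' -> sorted: 'sttwy'
Compare sorted forms: 'ltxyz' != 'sttwy'
Anagram: No


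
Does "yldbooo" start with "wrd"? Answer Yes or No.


Input string: 'yldbooo'
Prefix to check: 'wrd'
First 3 characters of input: 'yld'
Match: False
Result: No


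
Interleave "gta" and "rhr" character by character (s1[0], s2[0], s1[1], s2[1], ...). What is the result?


String 1: 'gta'
String 2: 'rhr'
Operation: alternate characters
Pairs: 'g'+'r', 't'+'h', 'a'+'r'
Result: grthar


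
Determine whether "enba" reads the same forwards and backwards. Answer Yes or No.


Input string: 'enba'
Reversed: 'abne'
Compare pairs: s[0]='e' vs s[3]='a' (mismatch), s[1]='n' vs s[2]='b' (mismatch)
Palindrome: No


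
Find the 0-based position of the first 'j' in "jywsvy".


Input string: 'jywsvy'
Target: 'j'
Scanning left to right: s[0]='j'
First match at index: 0


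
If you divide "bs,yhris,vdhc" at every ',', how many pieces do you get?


Input string: 'bs,yhris,vdhc'
Delimiter: ','
Split result: 'bs', 'yhris', 'vdhc'
Number of parts: 3


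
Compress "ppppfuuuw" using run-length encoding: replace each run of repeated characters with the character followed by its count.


Input: 'ppppfuuuw'
Operation: identify consecutive runs
Runs: 'pppp' -> p4, 'f' -> f1, 'uuu' -> u3, 'w' -> w1
Encoded: p4f1u3w1


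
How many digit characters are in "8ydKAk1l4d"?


Input string: '8ydKAk1l4d'
Operation: count digit characters (0-9)
Scan: '8'(digit), 'y', 'd', 'K', 'A', 'k', '1'(digit), 'l', '4'(digit), 'd'
Digits found: 3
Result: 3


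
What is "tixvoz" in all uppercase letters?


Input string: 'tixvoz'
Operation: convert each letter to uppercase
Mapping: 't'->'T', 'i'->'I', 'x'->'X', 'v'->'V', 'o'->'O', 'z'->'Z'
Result: TIXVOZ


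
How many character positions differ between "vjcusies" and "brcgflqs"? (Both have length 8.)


String 1: 'vjcusies'
String 2: 'brcgflqs'
Compare each position: pos 0: 'v'!='b', pos 1: 'j'!='r', pos 2: 'c'=='c', pos 3: 'u'!='g', pos 4: 's'!='f', pos 5: 'i'!='l', pos 6: 'e'!='q', pos 7: 's'=='s'
Differing positions: 6
Hamming distance: 6


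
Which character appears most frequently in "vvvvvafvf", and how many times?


Input: 'vvvvvafvf'
Operation: tally each character
Counts: 'a':1, 'f':2, 'v':6
Maximum: 'v' appears 6 times


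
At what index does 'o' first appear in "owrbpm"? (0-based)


Input string: 'owrbpm'
Target: 'o'
Scanning left to right: s[0]='o'
First match at index: 0


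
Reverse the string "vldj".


Input string: 'vldj'
Operation: reverse character order
Original order: 'v' -> 'l' -> 'd' -> 'j'
Reversed order: 'j' -> 'd' -> 'l' -> 'v'
Result: jdlv


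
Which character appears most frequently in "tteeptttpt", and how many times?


Input: 'tteeptttpt'
Operation: tally each character
Counts: 'e':2, 'p':2, 't':6
Maximum: 't' appears 6 times


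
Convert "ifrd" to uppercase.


Input string: 'ifrd'
Operation: convert each letter to uppercase
Mapping: 'i'->'I', 'f'->'F', 'r'->'R', 'd'->'D'
Result: IFRD


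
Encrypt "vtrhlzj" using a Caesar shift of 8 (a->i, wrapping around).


Input: 'vtrhlzj', shift = 8
Operation: for each letter, (position + 8) mod 26
Mapping: 'v'(21+8=29, 29 mod 26=3)->'d', 't'(19+8=27, 27 mod 26=1)->'b', 'r'(17+8=25)->'z', 'h'(7+8=15)->'p', 'l'(11+8=19)->'t', 'z'(25+8=33, 33 mod 26=7)->'h', 'j'(9+8=17)->'r'
Result: dbzpthr


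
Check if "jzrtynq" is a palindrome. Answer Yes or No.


Input string: 'jzrtynq'
Reversed: 'qnytrzj'
Compare pairs: s[0]='j' vs s[6]='q' (mismatch), s[1]='z' vs s[5]='n' (mismatch), s[2]='r' vs s[4]='y' (mismatch)
Palindrome: No


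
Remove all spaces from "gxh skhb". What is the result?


Input string: 'gxh skhb'
Operation: remove all spaces
Words: 'gxh', 'skhb'
Join without spaces: gxhskhb


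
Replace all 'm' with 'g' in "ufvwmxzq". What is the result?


Input string: 'ufvwmxzq'
Operation: replace 'm' with 'g'
Positions of 'm': 4
After replacement: ufvwgxzq


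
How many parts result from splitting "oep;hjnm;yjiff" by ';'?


Input string: 'oep;hjnm;yjiff'
Delimiter: ';'
Split result: 'oep', 'hjnm', 'yjiff'
Number of parts: 3


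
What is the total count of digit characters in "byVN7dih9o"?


Input string: 'byVN7dih9o'
Operation: count digit characters (0-9)
Scan: 'b', 'y', 'V', 'N', '7'(digit), 'd', 'i', 'h', '9'(digit), 'o'
Digits found: 2
Result: 2


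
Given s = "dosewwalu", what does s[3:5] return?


Input string: 'dosewwalu'
Operation: slice [3:5]
Extract characters: s[3]='e', s[4]='w'
Result: ew


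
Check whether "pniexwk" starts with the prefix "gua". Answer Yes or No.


Input string: 'pniexwk'
Prefix to check: 'gua'
First 3 characters of input: 'pni'
Match: False
Result: No


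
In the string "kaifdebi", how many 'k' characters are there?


Input string: 'kaifdebi'
Target character: 'k'
Scan each position: s[0]='k'
Matches found at indices: 0
Total: 1


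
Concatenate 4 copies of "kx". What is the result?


Input string: 'kx'
Operation: repeat 4 times
Concatenation: 'kx' + 'kx' + 'kx' + 'kx'
Result: kxkxkxkx


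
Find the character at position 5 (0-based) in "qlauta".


Input string: 'qlauta'
Operation: get character at index 5
Index mapping: s[0]='q', s[1]='l', s[2]='a', s[3]='u', s[4]='t', s[5]='a'
Result: 'a'


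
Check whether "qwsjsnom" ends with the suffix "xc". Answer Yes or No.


Input string: 'qwsjsnom'
Suffix to check: 'xc'
Last 2 characters of input: 'om'
Match: False
Result: No


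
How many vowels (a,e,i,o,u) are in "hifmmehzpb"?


Input string: 'hifmmehzpb'
Operation: count vowels (a, e, i, o, u)
Scan: s[0]='h', s[1]='i' (vowel), s[2]='f', s[3]='m', s[4]='m', s[5]='e' (vowel), s[6]='h', s[7]='z', s[8]='p', s[9]='b'
Vowels found: 2
Result: 2


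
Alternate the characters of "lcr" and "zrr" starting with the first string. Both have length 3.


String 1: 'lcr'
String 2: 'zrr'
Operation: alternate characters
Pairs: 'l'+'z', 'c'+'r', 'r'+'r'
Result: lzcrrr


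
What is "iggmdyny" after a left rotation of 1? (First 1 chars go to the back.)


Input: 'iggmdyny', shift = 1
Operation: split at index 1 and swap parts
Front part s[0:1] = 'i'
Back part s[1:] = 'ggmdyny'
Rotated = back + front = 'ggmdyny' + 'i'
Result: ggmdynyi


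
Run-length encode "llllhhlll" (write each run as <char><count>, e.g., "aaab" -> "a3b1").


Input: 'llllhhlll'
Operation: identify consecutive runs
Runs: 'llll' -> l4, 'hh' -> h2, 'lll' -> l3
Encoded: l4h2l3


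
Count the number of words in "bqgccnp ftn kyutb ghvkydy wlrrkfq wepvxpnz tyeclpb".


Input string: 'bqgccnp ftn kyutb ghvkydy wlrrkfq wepvxpnz tyeclpb'
Operation: split by spaces
Words found: 'bqgccnp', 'ftn', 'kyutb', 'ghvkydy', 'wlrrkfq', 'wepvxpnz', 'tyeclpb'
Word count: 7


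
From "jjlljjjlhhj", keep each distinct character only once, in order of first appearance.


Input: 'jjlljjjlhhj'
Operation: keep first occurrence of each character
Scan: s[0]='j' new -> keep; s[1]='j' seen -> skip; s[2]='l' new -> keep; s[3]='l' seen -> skip; s[4]='j' seen -> skip; s[5]='j' seen -> skip; s[6]='j' seen -> skip; s[7]='l' seen -> skip; s[8]='h' new -> keep; s[9]='h' seen -> skip; s[10]='j' seen -> skip
Result: jlh


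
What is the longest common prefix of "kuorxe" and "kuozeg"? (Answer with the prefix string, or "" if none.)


String 1: 'kuorxe'
String 2: 'kuozeg'
Compare position by position:
pos 0: 'k' vs 'k' match
pos 1: 'u' vs 'u' match
pos 2: 'o' vs 'o' match
pos 3: 'r' vs 'z' differ -> stop
Longest common prefix: "kuo" (length 3)


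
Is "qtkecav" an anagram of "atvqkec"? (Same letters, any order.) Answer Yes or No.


String 1: 'atvqkec' -> sorted: 'acekqtv'
String 2: 'qtkecav' -> sorted: 'acekqtv'
Compare sorted forms: 'acekqtv' == 'acekqtv'
Anagram: Yes


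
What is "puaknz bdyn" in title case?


Input string: 'puaknz bdyn'
Operation: capitalize first letter of each word
Word transformations: 'puaknz'->'Puaknz', 'bdyn'->'Bdyn'
Result: Puaknz Bdyn


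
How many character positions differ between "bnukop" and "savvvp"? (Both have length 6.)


String 1: 'bnukop'
String 2: 'savvvp'
Compare each position: pos 0: 'b'!='s', pos 1: 'n'!='a', pos 2: 'u'!='v', pos 3: 'k'!='v', pos 4: 'o'!='v', pos 5: 'p'=='p'
Differing positions: 5
Hamming distance: 5


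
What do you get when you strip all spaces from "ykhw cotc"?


Input string: 'ykhw cotc'
Operation: remove all spaces
Words: 'ykhw', 'cotc'
Join without spaces: ykhwcotc


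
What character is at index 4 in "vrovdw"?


Input string: 'vrovdw'
Operation: get character at index 4
Index mapping: s[0]='v', s[1]='r', s[2]='o', s[3]='v', s[4]='d'
Result: 'd'


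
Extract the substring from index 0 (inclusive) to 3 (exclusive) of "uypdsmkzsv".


Input string: 'uypdsmkzsv'
Operation: slice [0:3]
Extract characters: s[0]='u', s[1]='y', s[2]='p'
Result: uyp


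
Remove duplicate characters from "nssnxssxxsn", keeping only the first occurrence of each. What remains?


Input: 'nssnxssxxsn'
Operation: keep first occurrence of each character
Scan: s[0]='n' new -> keep; s[1]='s' new -> keep; s[2]='s' seen -> skip; s[3]='n' seen -> skip; s[4]='x' new -> keep; s[5]='s' seen -> skip; s[6]='s' seen -> skip; s[7]='x' seen -> skip; s[8]='x' seen -> skip; s[9]='s' seen -> skip; s[10]='n' seen -> skip
Result: nsx


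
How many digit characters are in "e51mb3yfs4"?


Input string: 'e51mb3yfs4'
Operation: count digit characters (0-9)
Scan: 'e', '5'(digit), '1'(digit), 'm', 'b', '3'(digit), 'y', 'f', 's', '4'(digit)
Digits found: 4
Result: 4


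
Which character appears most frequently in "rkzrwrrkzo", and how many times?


Input: 'rkzrwrrkzo'
Operation: tally each character
Counts: 'k':2, 'o':1, 'r':4, 'w':1, 'z':2
Maximum: 'r' appears 4 times


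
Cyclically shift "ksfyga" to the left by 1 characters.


Input: 'ksfyga', shift = 1
Operation: split at index 1 and swap parts
Front part s[0:1] = 'k'
Back part s[1:] = 'sfyga'
Rotated = back + front = 'sfyga' + 'k'
Result: sfygak


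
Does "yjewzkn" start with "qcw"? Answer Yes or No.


Input string: 'yjewzkn'
Prefix to check: 'qcw'
First 3 characters of input: 'yje'
Match: False
Result: No


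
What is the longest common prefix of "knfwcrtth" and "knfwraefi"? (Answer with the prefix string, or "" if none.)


String 1: 'knfwcrtth'
String 2: 'knfwraefi'
Compare position by position:
pos 0: 'k' vs 'k' match
pos 1: 'n' vs 'n' match
pos 2: 'f' vs 'f' match
pos 3: 'w' vs 'w' match
pos 4: 'c' vs 'r' differ -> stop
Longest common prefix: "knfw" (length 4)


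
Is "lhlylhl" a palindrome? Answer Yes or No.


Input string: 'lhlylhl'
Reversed: 'lhlylhl'
Compare pairs: s[0]='l' vs s[6]='l' (match), s[1]='h' vs s[5]='h' (match), s[2]='l' vs s[4]='l' (match)
Palindrome: Yes


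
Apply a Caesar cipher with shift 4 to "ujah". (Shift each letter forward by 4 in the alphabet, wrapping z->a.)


Input: 'ujah', shift = 4
Operation: for each letter, (position + 4) mod 26
Mapping: 'u'(20+4=24)->'y', 'j'(9+4=13)->'n', 'a'(0+4=4)->'e', 'h'(7+4=11)->'l'
Result: ynel


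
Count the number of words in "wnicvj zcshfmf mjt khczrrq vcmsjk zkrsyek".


Input string: 'wnicvj zcshfmf mjt khczrrq vcmsjk zkrsyek'
Operation: split by spaces
Words found: 'wnicvj', 'zcshfmf', 'mjt', 'khczrrq', 'vcmsjk', 'zkrsyek'
Word count: 6


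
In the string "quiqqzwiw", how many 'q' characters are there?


Input string: 'quiqqzwiw'
Target character: 'q'
Scan each position: s[0]='q', s[3]='q', s[4]='q'
Matches found at indices: 0, 3, 4
Total: 3


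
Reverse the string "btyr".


Input string: 'btyr'
Operation: reverse character order
Original order: 'b' -> 't' -> 'y' -> 'r'
Reversed order: 'r' -> 'y' -> 't' -> 'b'
Result: rytb


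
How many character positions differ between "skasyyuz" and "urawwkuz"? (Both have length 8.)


String 1: 'skasyyuz'
String 2: 'urawwkuz'
Compare each position: pos 0: 's'!='u', pos 1: 'k'!='r', pos 2: 'a'=='a', pos 3: 's'!='w', pos 4: 'y'!='w', pos 5: 'y'!='k', pos 6: 'u'=='u', pos 7: 'z'=='z'
Differing positions: 5
Hamming distance: 5


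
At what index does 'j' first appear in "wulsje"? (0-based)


Input string: 'wulsje'
Target: 'j'
Scanning left to right: s[0]='w', s[1]='u', s[2]='l', s[3]='s', s[4]='j'
First match at index: 4


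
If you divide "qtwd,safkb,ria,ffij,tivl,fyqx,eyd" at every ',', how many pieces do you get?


Input string: 'qtwd,safkb,ria,ffij,tivl,fyqx,eyd'
Delimiter: ','
Split result: 'qtwd', 'safkb', 'ria', 'ffij', 'tivl', 'fyqx', 'eyd'
Number of parts: 7


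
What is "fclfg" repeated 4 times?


Input string: 'fclfg'
Operation: repeat 4 times
Concatenation: 'fclfg' + 'fclfg' + 'fclfg' + 'fclfg'
Result: fclfgfclfgfclfgfclfg


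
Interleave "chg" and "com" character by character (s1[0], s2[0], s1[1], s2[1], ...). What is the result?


String 1: 'chg'
String 2: 'com'
Operation: alternate characters
Pairs: 'c'+'c', 'h'+'o', 'g'+'m'
Result: cchogm


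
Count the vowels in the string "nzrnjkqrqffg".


Input string: 'nzrnjkqrqffg'
Operation: count vowels (a, e, i, o, u)
Scan: s[0]='n', s[1]='z', s[2]='r', s[3]='n', s[4]='j', s[5]='k', s[6]='q', s[7]='r', s[8]='q', s[9]='f', s[10]='f', s[11]='g'
Vowels found: 0
Result: 0


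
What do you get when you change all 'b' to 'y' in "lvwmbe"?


Input string: 'lvwmbe'
Operation: replace 'b' with 'y'
Positions of 'b': 4
After replacement: lvwmye


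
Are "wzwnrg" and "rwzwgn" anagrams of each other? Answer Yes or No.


String 1: 'wzwnrg' -> sorted: 'gnrwwz'
String 2: 'rwzwgn' -> sorted: 'gnrwwz'
Compare sorted forms: 'gnrwwz' == 'gnrwwz'
Anagram: Yes


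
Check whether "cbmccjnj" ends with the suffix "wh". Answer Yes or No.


Input string: 'cbmccjnj'
Suffix to check: 'wh'
Last 2 characters of input: 'nj'
Match: False
Result: No


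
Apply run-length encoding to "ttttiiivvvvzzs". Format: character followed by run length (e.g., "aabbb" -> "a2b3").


Input: 'ttttiiivvvvzzs'
Operation: identify consecutive runs
Runs: 'tttt' -> t4, 'iii' -> i3, 'vvvv' -> v4, 'zz' -> z2, 's' -> s1
Encoded: t4i3v4z2s1


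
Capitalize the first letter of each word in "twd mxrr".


Input string: 'twd mxrr'
Operation: capitalize first letter of each word
Word transformations: 'twd'->'Twd', 'mxrr'->'Mxrr'
Result: Twd Mxrr


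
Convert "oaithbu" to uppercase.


Input string: 'oaithbu'
Operation: convert each letter to uppercase
Mapping: 'o'->'O', 'a'->'A', 'i'->'I', 't'->'T', 'h'->'H', 'b'->'B', 'u'->'U'
Result: OAITHBU


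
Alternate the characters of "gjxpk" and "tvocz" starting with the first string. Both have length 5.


String 1: 'gjxpk'
String 2: 'tvocz'
Operation: alternate characters
Pairs: 'g'+'t', 'j'+'v', 'x'+'o', 'p'+'c', 'k'+'z'
Result: gtjvxopckz


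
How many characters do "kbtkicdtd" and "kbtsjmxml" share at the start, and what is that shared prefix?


String 1: 'kbtkicdtd'
String 2: 'kbtsjmxml'
Compare position by position:
pos 0: 'k' vs 'k' match
pos 1: 'b' vs 'b' match
pos 2: 't' vs 't' match
pos 3: 'k' vs 's' differ -> stop
Longest common prefix: "kbt" (length 3)


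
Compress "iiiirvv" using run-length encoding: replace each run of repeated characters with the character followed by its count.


Input: 'iiiirvv'
Operation: identify consecutive runs
Runs: 'iiii' -> i4, 'r' -> r1, 'vv' -> v2
Encoded: i4r1v2


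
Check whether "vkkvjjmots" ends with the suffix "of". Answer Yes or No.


Input string: 'vkkvjjmots'
Suffix to check: 'of'
Last 2 characters of input: 'ts'
Match: False
Result: No


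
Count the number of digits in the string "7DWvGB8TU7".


Input string: '7DWvGB8TU7'
Operation: count digit characters (0-9)
Scan: '7'(digit), 'D', 'W', 'v', 'G', 'B', '8'(digit), 'T', 'U', '7'(digit)
Digits found: 3
Result: 3


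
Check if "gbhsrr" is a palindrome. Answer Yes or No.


Input string: 'gbhsrr'
Reversed: 'rrshbg'
Compare pairs: s[0]='g' vs s[5]='r' (mismatch), s[1]='b' vs s[4]='r' (mismatch), s[2]='h' vs s[3]='s' (mismatch)
Palindrome: No


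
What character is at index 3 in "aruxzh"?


Input string: 'aruxzh'
Operation: get character at index 3
Index mapping: s[0]='a', s[1]='r', s[2]='u', s[3]='x'
Result: 'x'


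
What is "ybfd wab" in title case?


Input string: 'ybfd wab'
Operation: capitalize first letter of each word
Word transformations: 'ybfd'->'Ybfd', 'wab'->'Wab'
Result: Ybfd Wab


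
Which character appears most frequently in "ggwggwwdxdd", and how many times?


Input: 'ggwggwwdxdd'
Operation: tally each character
Counts: 'd':3, 'g':4, 'w':3, 'x':1
Maximum: 'g' appears 4 times


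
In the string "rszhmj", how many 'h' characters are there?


Input string: 'rszhmj'
Target character: 'h'
Scan each position: s[3]='h'
Matches found at indices: 3
Total: 1


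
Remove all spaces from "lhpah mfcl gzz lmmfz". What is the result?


Input string: 'lhpah mfcl gzz lmmfz'
Operation: remove all spaces
Words: 'lhpah', 'mfcl', 'gzz', 'lmmfz'
Join without spaces: lhpahmfclgzzlmmfz


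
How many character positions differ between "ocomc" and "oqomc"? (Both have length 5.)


String 1: 'ocomc'
String 2: 'oqomc'
Compare each position: pos 0: 'o'=='o', pos 1: 'c'!='q', pos 2: 'o'=='o', pos 3: 'm'=='m', pos 4: 'c'=='c'
Differing positions: 1
Hamming distance: 1


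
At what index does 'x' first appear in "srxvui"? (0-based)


Input string: 'srxvui'
Target: 'x'
Scanning left to right: s[0]='s', s[1]='r', s[2]='x'
First match at index: 2


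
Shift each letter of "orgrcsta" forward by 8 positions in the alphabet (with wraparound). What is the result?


Input: 'orgrcsta', shift = 8
Operation: for each letter, (position + 8) mod 26
Mapping: 'o'(14+8=22)->'w', 'r'(17+8=25)->'z', 'g'(6+8=14)->'o', 'r'(17+8=25)->'z', 'c'(2+8=10)->'k', 's'(18+8=26, 26 mod 26=0)->'a', 't'(19+8=27, 27 mod 26=1)->'b', 'a'(0+8=8)->'i'
Result: wzozkabi


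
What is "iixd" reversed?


Input string: 'iixd'
Operation: reverse character order
Original order: 'i' -> 'i' -> 'x' -> 'd'
Reversed order: 'd' -> 'x' -> 'i' -> 'i'
Result: dxii


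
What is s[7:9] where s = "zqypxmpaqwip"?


Input string: 'zqypxmpaqwip'
Operation: slice [7:9]
Extract characters: s[7]='a', s[8]='q'
Result: aq


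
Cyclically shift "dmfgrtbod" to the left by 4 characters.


Input: 'dmfgrtbod', shift = 4
Operation: split at index 4 and swap parts
Front part s[0:4] = 'dmfg'
Back part s[4:] = 'rtbod'
Rotated = back + front = 'rtbod' + 'dmfg'
Result: rtboddmfg


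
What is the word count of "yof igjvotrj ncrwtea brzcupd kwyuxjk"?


Input string: 'yof igjvotrj ncrwtea brzcupd kwyuxjk'
Operation: split by spaces
Words found: 'yof', 'igjvotrj', 'ncrwtea', 'brzcupd', 'kwyuxjk'
Word count: 5


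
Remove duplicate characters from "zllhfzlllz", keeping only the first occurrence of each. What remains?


Input: 'zllhfzlllz'
Operation: keep first occurrence of each character
Scan: s[0]='z' new -> keep; s[1]='l' new -> keep; s[2]='l' seen -> skip; s[3]='h' new -> keep; s[4]='f' new -> keep; s[5]='z' seen -> skip; s[6]='l' seen -> skip; s[7]='l' seen -> skip; s[8]='l' seen -> skip; s[9]='z' seen -> skip
Result: zlhf


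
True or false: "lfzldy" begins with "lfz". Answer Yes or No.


Input string: 'lfzldy'
Prefix to check: 'lfz'
First 3 characters of input: 'lfz'
Match: True
Result: Yes


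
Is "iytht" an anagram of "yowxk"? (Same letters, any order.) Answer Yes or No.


String 1: 'yowxk' -> sorted: 'kowxy'
String 2: 'iytht' -> sorted: 'hitty'
Compare sorted forms: 'kowxy' != 'hitty'
Anagram: No


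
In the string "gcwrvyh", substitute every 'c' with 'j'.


Input string: 'gcwrvyh'
Operation: replace 'c' with 'j'
Positions of 'c': 1
After replacement: gjwrvyh


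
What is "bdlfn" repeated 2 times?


Input string: 'bdlfn'
Operation: repeat 2 times
Concatenation: 'bdlfn' + 'bdlfn'
Result: bdlfnbdlfn


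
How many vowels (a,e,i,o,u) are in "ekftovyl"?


Input string: 'ekftovyl'
Operation: count vowels (a, e, i, o, u)
Scan: s[0]='e' (vowel), s[1]='k', s[2]='f', s[3]='t', s[4]='o' (vowel), s[5]='v', s[6]='y', s[7]='l'
Vowels found: 2
Result: 2


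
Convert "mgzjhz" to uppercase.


Input string: 'mgzjhz'
Operation: convert each letter to uppercase
Mapping: 'm'->'M', 'g'->'G', 'z'->'Z', 'j'->'J', 'h'->'H', 'z'->'Z'
Result: MGZJHZ


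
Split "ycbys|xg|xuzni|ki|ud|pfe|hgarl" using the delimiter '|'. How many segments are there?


Input string: 'ycbys|xg|xuzni|ki|ud|pfe|hgarl'
Delimiter: '|'
Split result: 'ycbys', 'xg', 'xuzni', 'ki', 'ud', 'pfe', 'hgarl'
Number of parts: 7


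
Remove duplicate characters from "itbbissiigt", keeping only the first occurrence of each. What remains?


Input: 'itbbissiigt'
Operation: keep first occurrence of each character
Scan: s[0]='i' new -> keep; s[1]='t' new -> keep; s[2]='b' new -> keep; s[3]='b' seen -> skip; s[4]='i' seen -> skip; s[5]='s' new -> keep; s[6]='s' seen -> skip; s[7]='i' seen -> skip; s[8]='i' seen -> skip; s[9]='g' new -> keep; s[10]='t' seen -> skip
Result: itbsg


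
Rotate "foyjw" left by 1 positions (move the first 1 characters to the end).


Input: 'foyjw', shift = 1
Operation: split at index 1 and swap parts
Front part s[0:1] = 'f'
Back part s[1:] = 'oyjw'
Rotated = back + front = 'oyjw' + 'f'
Result: oyjwf


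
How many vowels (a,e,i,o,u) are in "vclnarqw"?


Input string: 'vclnarqw'
Operation: count vowels (a, e, i, o, u)
Scan: s[0]='v', s[1]='c', s[2]='l', s[3]='n', s[4]='a' (vowel), s[5]='r', s[6]='q', s[7]='w'
Vowels found: 1
Result: 1


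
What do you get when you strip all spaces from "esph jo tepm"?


Input string: 'esph jo tepm'
Operation: remove all spaces
Words: 'esph', 'jo', 'tepm'
Join without spaces: esphjotepm


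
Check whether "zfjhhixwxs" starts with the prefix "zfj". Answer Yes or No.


Input string: 'zfjhhixwxs'
Prefix to check: 'zfj'
First 3 characters of input: 'zfj'
Match: True
Result: Yes


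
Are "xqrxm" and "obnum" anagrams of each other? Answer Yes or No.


String 1: 'xqrxm' -> sorted: 'mqrxx'
String 2: 'obnum' -> sorted: 'bmnou'
Compare sorted forms: 'mqrxx' != 'bmnou'
Anagram: No


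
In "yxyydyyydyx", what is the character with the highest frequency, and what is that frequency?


Input: 'yxyydyyydyx'
Operation: tally each character
Counts: 'd':2, 'x':2, 'y':7
Maximum: 'y' appears 7 times


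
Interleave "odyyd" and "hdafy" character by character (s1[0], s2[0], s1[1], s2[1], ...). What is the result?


String 1: 'odyyd'
String 2: 'hdafy'
Operation: alternate characters
Pairs: 'o'+'h', 'd'+'d', 'y'+'a', 'y'+'f', 'd'+'y'
Result: ohddyayfdy


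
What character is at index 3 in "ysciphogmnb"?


Input string: 'ysciphogmnb'
Operation: get character at index 3
Index mapping: s[0]='y', s[1]='s', s[2]='c', s[3]='i'
Result: 'i'


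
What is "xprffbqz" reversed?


Input string: 'xprffbqz'
Operation: reverse character order
Original order: 'x' -> 'p' -> 'r' -> 'f' -> 'f' -> 'b' -> 'q' -> 'z'
Reversed order: 'z' -> 'q' -> 'b' -> 'f' -> 'f' -> 'r' -> 'p' -> 'x'
Result: zqbffrpx


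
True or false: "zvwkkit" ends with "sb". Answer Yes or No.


Input string: 'zvwkkit'
Suffix to check: 'sb'
Last 2 characters of input: 'it'
Match: False
Result: No


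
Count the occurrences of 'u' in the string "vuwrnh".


Input string: 'vuwrnh'
Target character: 'u'
Scan each position: s[1]='u'
Matches found at indices: 1
Total: 1


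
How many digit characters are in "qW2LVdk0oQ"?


Input string: 'qW2LVdk0oQ'
Operation: count digit characters (0-9)
Scan: 'q', 'W', '2'(digit), 'L', 'V', 'd', 'k', '0'(digit), 'o', 'Q'
Digits found: 2
Result: 2


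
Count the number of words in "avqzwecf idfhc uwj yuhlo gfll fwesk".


Input string: 'avqzwecf idfhc uwj yuhlo gfll fwesk'
Operation: split by spaces
Words found: 'avqzwecf', 'idfhc', 'uwj', 'yuhlo', 'gfll', 'fwesk'
Word count: 6


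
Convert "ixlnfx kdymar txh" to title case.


Input string: 'ixlnfx kdymar txh'
Operation: capitalize first letter of each word
Word transformations: 'ixlnfx'->'Ixlnfx', 'kdymar'->'Kdymar', 'txh'->'Txh'
Result: Ixlnfx Kdymar Txh


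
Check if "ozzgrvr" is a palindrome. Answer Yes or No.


Input string: 'ozzgrvr'
Reversed: 'rvrgzzo'
Compare pairs: s[0]='o' vs s[6]='r' (mismatch), s[1]='z' vs s[5]='v' (mismatch), s[2]='z' vs s[4]='r' (mismatch)
Palindrome: No


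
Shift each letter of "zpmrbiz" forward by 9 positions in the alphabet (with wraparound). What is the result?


Input: 'zpmrbiz', shift = 9
Operation: for each letter, (position + 9) mod 26
Mapping: 'z'(25+9=34, 34 mod 26=8)->'i', 'p'(15+9=24)->'y', 'm'(12+9=21)->'v', 'r'(17+9=26, 26 mod 26=0)->'a', 'b'(1+9=10)->'k', 'i'(8+9=17)->'r', 'z'(25+9=34, 34 mod 26=8)->'i'
Result: iyvakri


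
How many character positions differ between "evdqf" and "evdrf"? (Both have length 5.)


String 1: 'evdqf'
String 2: 'evdrf'
Compare each position: pos 0: 'e'=='e', pos 1: 'v'=='v', pos 2: 'd'=='d', pos 3: 'q'!='r', pos 4: 'f'=='f'
Differing positions: 1
Hamming distance: 1


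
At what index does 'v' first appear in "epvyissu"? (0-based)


Input string: 'epvyissu'
Target: 'v'
Scanning left to right: s[0]='e', s[1]='p', s[2]='v'
First match at index: 2


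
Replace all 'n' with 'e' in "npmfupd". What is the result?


Input string: 'npmfupd'
Operation: replace 'n' with 'e'
Positions of 'n': 0
After replacement: epmfupd


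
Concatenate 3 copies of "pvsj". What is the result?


Input string: 'pvsj'
Operation: repeat 3 times
Concatenation: 'pvsj' + 'pvsj' + 'pvsj'
Result: pvsjpvsjpvsj


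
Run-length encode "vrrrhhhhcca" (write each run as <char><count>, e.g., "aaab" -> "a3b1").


Input: 'vrrrhhhhcca'
Operation: identify consecutive runs
Runs: 'v' -> v1, 'rrr' -> r3, 'hhhh' -> h4, 'cc' -> c2, 'a' -> a1
Encoded: v1r3h4c2a1


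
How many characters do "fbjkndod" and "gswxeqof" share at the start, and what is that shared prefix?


String 1: 'fbjkndod'
String 2: 'gswxeqof'
Compare position by position:
pos 0: 'f' vs 'g' differ -> stop
Longest common prefix: "" (length 0)


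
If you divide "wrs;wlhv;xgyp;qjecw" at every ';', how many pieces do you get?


Input string: 'wrs;wlhv;xgyp;qjecw'
Delimiter: ';'
Split result: 'wrs', 'wlhv', 'xgyp', 'qjecw'
Number of parts: 4


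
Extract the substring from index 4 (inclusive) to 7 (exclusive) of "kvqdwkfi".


Input string: 'kvqdwkfi'
Operation: slice [4:7]
Extract characters: s[4]='w', s[5]='k', s[6]='f'
Result: wkf


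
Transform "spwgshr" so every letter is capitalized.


Input string: 'spwgshr'
Operation: convert each letter to uppercase
Mapping: 's'->'S', 'p'->'P', 'w'->'W', 'g'->'G', 's'->'S', 'h'->'H', 'r'->'R'
Result: SPWGSHR


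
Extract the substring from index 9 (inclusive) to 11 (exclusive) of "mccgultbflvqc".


Input string: 'mccgultbflvqc'
Operation: slice [9:11]
Extract characters: s[9]='l', s[10]='v'
Result: lv


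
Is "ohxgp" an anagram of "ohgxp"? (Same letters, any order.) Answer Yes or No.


String 1: 'ohgxp' -> sorted: 'ghopx'
String 2: 'ohxgp' -> sorted: 'ghopx'
Compare sorted forms: 'ghopx' == 'ghopx'
Anagram: Yes


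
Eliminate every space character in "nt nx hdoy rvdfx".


Input string: 'nt nx hdoy rvdfx'
Operation: remove all spaces
Words: 'nt', 'nx', 'hdoy', 'rvdfx'
Join without spaces: ntnxhdoyrvdfx


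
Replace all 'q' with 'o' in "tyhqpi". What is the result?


Input string: 'tyhqpi'
Operation: replace 'q' with 'o'
Positions of 'q': 3
After replacement: tyhopi


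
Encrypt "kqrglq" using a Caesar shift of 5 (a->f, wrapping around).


Input: 'kqrglq', shift = 5
Operation: for each letter, (position + 5) mod 26
Mapping: 'k'(10+5=15)->'p', 'q'(16+5=21)->'v', 'r'(17+5=22)->'w', 'g'(6+5=11)->'l', 'l'(11+5=16)->'q', 'q'(16+5=21)->'v'
Result: pvwlqv


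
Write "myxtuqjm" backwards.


Input string: 'myxtuqjm'
Operation: reverse character order
Original order: 'm' -> 'y' -> 'x' -> 't' -> 'u' -> 'q' -> 'j' -> 'm'
Reversed order: 'm' -> 'j' -> 'q' -> 'u' -> 't' -> 'x' -> 'y' -> 'm'
Result: mjqutxym


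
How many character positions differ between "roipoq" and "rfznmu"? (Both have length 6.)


String 1: 'roipoq'
String 2: 'rfznmu'
Compare each position: pos 0: 'r'=='r', pos 1: 'o'!='f', pos 2: 'i'!='z', pos 3: 'p'!='n', pos 4: 'o'!='m', pos 5: 'q'!='u'
Differing positions: 5
Hamming distance: 5


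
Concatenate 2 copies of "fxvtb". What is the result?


Input string: 'fxvtb'
Operation: repeat 2 times
Concatenation: 'fxvtb' + 'fxvtb'
Result: fxvtbfxvtb


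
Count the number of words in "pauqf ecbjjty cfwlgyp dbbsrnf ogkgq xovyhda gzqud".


Input string: 'pauqf ecbjjty cfwlgyp dbbsrnf ogkgq xovyhda gzqud'
Operation: split by spaces
Words found: 'pauqf', 'ecbjjty', 'cfwlgyp', 'dbbsrnf', 'ogkgq', 'xovyhda', 'gzqud'
Word count: 7


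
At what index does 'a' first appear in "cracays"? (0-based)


Input string: 'cracays'
Target: 'a'
Scanning left to right: s[0]='c', s[1]='r', s[2]='a'
First match at index: 2


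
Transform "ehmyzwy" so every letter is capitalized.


Input string: 'ehmyzwy'
Operation: convert each letter to uppercase
Mapping: 'e'->'E', 'h'->'H', 'm'->'M', 'y'->'Y', 'z'->'Z', 'w'->'W', 'y'->'Y'
Result: EHMYZWY


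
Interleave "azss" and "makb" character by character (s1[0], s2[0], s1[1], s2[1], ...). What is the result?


String 1: 'azss'
String 2: 'makb'
Operation: alternate characters
Pairs: 'a'+'m', 'z'+'a', 's'+'k', 's'+'b'
Result: amzasksb


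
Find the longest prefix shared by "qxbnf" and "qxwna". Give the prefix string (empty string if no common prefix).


String 1: 'qxbnf'
String 2: 'qxwna'
Compare position by position:
pos 0: 'q' vs 'q' match
pos 1: 'x' vs 'x' match
pos 2: 'b' vs 'w' differ -> stop
Longest common prefix: "qx" (length 2)


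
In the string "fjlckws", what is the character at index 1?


Input string: 'fjlckws'
Operation: get character at index 1
Index mapping: s[0]='f', s[1]='j'
Result: 'j'


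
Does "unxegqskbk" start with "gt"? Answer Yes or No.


Input string: 'unxegqskbk'
Prefix to check: 'gt'
First 2 characters of input: 'un'
Match: False
Result: No
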